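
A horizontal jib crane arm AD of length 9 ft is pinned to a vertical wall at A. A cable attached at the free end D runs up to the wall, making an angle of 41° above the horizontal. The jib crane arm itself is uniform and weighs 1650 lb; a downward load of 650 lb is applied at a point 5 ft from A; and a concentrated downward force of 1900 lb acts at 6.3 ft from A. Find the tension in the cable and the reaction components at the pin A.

ΣM about A: T·sin41°·9 − 1650·4.5 − 650·5 − 1900·6.3 = 0 → T = 22645/(9·0.656059) = 3835.19 ≈ 3835 lb.
ΣF_x = 0: A_x − T·cos41° = 0 → A_x = 3835.19 × 0.75471 = 2894 lb.
ΣF_y = 0: A_y + T·sin41° − 1650 − 650 − 1900 = 0 → A_y = 4200 − 3835.19 × 0.656059 = 1684 lb.

T = 3835 lb, A_x = 2894 lb, A_y = 1684 lb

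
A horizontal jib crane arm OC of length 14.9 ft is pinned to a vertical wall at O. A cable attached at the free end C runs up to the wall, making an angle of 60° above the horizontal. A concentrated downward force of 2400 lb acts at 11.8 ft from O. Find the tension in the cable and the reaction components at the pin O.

T = 2195 lb, O_x = 1097 lb, O_y = 499.3 lb

ΣM about O: T·sin60°·14.9 − 2400·11.8 = 0 → T = 28320/(14.9·0.866025) = 2194.71 ≈ 2195 lb.
ΣF_x = 0: O_x − T·cos60° = 0 → O_x = 2194.71 × 0.5 = 1097 lb.
ΣF_y = 0: O_y + T·sin60° − 2400 = 0 → O_y = 2400 − 2194.71 × 0.866025 = 499.3 lb.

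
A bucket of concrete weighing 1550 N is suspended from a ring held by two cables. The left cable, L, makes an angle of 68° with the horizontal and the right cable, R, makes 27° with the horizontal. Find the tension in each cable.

T_L = 1386 N, T_R = 582.9 N

ΣF_x = 0: −T_L·cos68° + T_R·cos27° = 0 → T_R = 0.420431·T_L.
ΣF_y = 0: T_L·sin68° + T_R·sin27° = 1550.
Substitute: T_L·(0.927184 + 0.420431·0.45399) = 1550 → T_L = 1386.34 ≈ 1386 N.
Then T_R = 0.420431 × 1386.34 = 582.9 N.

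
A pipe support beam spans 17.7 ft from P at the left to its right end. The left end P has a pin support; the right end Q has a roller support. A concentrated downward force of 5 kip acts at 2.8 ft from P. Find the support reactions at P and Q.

Taking moments about P: Q_y·17.7 − 5·2.8 = 0 → Q_y = 14/17.7 = 0.79096 ≈ 0.7910 kip.
ΣF_y = 0: P_y + 0.79096 − 5 = 0 → P_y = 4.209 kip.
ΣF_x = 0: no horizontal applied forces, so P_x = 0.

P_x = 0, P_y = 4.209 kip, Q_y = 0.7910 kip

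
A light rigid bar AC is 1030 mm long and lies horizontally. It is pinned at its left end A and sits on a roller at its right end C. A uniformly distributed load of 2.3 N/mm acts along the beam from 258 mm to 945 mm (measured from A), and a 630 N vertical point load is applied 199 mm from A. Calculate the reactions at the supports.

A_x = 0, A_y = 1166 N, C_y = 1044 N

Resultant of the distributed load: 2.3 × 687 = 1580.1 N at 601.5 mm from A.
Moments about A: C_y·1030 − (2.3·687)·601.5 − 630·199 = 0 → C_y = 1075800.15/1030 = 1044.47 ≈ 1044 N.
ΣF_y = 0: A_y + 1044.47 − 2.3·687 − 630 = 0 → A_y = 1166 N.
ΣF_x = 0: no horizontal applied forces, so A_x = 0.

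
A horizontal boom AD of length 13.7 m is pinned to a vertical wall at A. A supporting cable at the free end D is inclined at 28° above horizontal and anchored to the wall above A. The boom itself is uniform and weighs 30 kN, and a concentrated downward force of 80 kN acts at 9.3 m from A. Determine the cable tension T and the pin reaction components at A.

ΣM about A: T·sin28°·13.7 − 30·6.85 − 80·9.3 = 0 → T = 949.5/(13.7·0.469472) = 147.627 ≈ 147.6 kN.
ΣF_x = 0: A_x − T·cos28° = 0 → A_x = 147.627 × 0.882948 = 130.3 kN.
ΣF_y = 0: A_y + T·sin28° − 30 − 80 = 0 → A_y = 110 − 147.627 × 0.469472 = 40.69 kN.

T = 147.6 kN, A_x = 130.3 kN, A_y = 40.69 kN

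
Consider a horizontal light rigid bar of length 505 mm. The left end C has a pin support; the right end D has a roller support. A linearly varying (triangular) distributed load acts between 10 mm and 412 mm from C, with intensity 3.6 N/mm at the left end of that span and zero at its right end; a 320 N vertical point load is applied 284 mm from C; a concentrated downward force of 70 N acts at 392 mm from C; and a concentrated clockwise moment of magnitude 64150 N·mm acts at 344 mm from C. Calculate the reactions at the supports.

Resultant of the triangular load: ½ × 3.6 × 402 = 723.6 N, acting at 144 mm from C (one-third of the span from the peak).
Moments about C: D_y·505 − (½·3.6·402)·144 − 320·284 − 70·392 − 64150 = 0 → D_y = 286668.4/505 = 567.66 ≈ 567.7 N.
ΣF_y = 0: C_y + 567.66 − ½·3.6·402 − 320 − 70 = 0 → C_y = 545.9 N.
ΣF_x = 0: no horizontal applied forces, so C_x = 0.

C_x = 0, C_y = 545.9 N, D_y = 567.7 N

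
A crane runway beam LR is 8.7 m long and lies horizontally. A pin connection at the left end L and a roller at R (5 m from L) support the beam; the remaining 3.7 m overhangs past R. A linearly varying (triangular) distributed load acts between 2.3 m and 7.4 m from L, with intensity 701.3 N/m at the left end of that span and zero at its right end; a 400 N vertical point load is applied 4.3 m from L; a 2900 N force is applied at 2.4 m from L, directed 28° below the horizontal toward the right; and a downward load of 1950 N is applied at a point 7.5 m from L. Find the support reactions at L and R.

L_x = -2561 N, L_y = 146.6 N, R_y = 5353 N

Resultant of the triangular load: ½ × 701.3 × 5.1 = 1788.315 N, acting at 4 m from L (one-third of the span from the peak).
ΣM about L: R_y·5 − (½·701.3·5.1)·4 − 400·4.3 − 2900·sin28°·2.4 − 1950·7.5 = 0 → R_y = 26765.8/5 = 5353.16 ≈ 5353 N.
ΣF_y = 0: L_y + 5353.16 − ½·701.3·5.1 − 400 − 2900·sin28° − 1950 = 0 → L_y = 146.6 N.
ΣF_x = 0: L_x + 2900·cos28° = 0 → L_x = -2561 N.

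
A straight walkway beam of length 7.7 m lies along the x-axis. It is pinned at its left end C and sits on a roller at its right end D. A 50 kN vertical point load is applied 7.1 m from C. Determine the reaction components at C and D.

C_x = 0, C_y = 3.896 kN, D_y = 46.10 kN

Taking moments about C: D_y·7.7 − 50·7.1 = 0 → D_y = 355/7.7 = 46.1039 ≈ 46.10 kN.
ΣF_y = 0: C_y + 46.1039 − 50 = 0 → C_y = 3.896 kN.
ΣF_x = 0: no horizontal applied forces, so C_x = 0.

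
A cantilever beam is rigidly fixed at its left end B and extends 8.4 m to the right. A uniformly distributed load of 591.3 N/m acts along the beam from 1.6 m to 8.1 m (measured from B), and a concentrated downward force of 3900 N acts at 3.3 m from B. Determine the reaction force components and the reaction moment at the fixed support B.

Resultant of the distributed load: 591.3 × 6.5 = 3843.45 N at 4.85 m from B.
ΣF_x = 0: B_x = 0.
ΣF_y = 0: B_y − 591.3·6.5 − 3900 = 0 → B_y = 7743 N.
ΣM about B: M_B − (591.3·6.5)·4.85 − 3900·3.3 = 0 → M_B = 31510 N·m.

B_x = 0, B_y = 7743 N, M_B = 31510 N·m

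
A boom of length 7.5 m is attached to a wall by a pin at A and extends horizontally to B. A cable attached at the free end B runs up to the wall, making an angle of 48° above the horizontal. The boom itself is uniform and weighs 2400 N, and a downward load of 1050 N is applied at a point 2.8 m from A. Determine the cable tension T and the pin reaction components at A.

T = 2142 N, A_x = 1433 N, A_y = 1858 N

ΣM about A: T·sin48°·7.5 − 2400·3.75 − 1050·2.8 = 0 → T = 11940/(7.5·0.743145) = 2142.25 ≈ 2142 N.
ΣF_x = 0: A_x − T·cos48° = 0 → A_x = 2142.25 × 0.669131 = 1433 N.
ΣF_y = 0: A_y + T·sin48° − 2400 − 1050 = 0 → A_y = 3450 − 2142.25 × 0.743145 = 1858 N.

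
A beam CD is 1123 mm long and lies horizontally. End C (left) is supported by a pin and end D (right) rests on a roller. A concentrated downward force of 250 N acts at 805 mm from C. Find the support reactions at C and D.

C_x = 0, C_y = 70.79 N, D_y = 179.2 N

ΣM about C: D_y·1123 − 250·805 = 0 → D_y = 201250/1123 = 179.207 ≈ 179.2 N.
ΣF_y = 0: C_y + 179.207 − 250 = 0 → C_y = 70.79 N.
ΣF_x = 0: no horizontal applied forces, so C_x = 0.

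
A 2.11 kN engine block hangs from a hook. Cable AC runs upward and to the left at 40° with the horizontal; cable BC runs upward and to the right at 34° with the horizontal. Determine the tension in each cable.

T_AC = 1.820 kN, T_BC = 1.681 kN

ΣF_x = 0: −T_AC·cos40° + T_BC·cos34° = 0 → T_BC = 0.924017·T_AC.
ΣF_y = 0: T_AC·sin40° + T_BC·sin34° = 2.11.
Substitute: T_AC·(0.642788 + 0.924017·0.559193) = 2.11 → T_AC = 1.81976 ≈ 1.820 kN.
Then T_BC = 0.924017 × 1.81976 = 1.681 kN.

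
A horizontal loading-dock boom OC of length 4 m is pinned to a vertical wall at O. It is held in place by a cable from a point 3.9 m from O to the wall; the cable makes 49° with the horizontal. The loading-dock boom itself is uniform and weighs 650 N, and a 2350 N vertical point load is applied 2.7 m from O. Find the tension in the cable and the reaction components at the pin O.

T = 2597 N, O_x = 1704 N, O_y = 1040 N

ΣM about O: T·sin49°·3.9 − 650·2 − 2350·2.7 = 0 → T = 7645/(3.9·0.75471) = 2597.36 ≈ 2597 N.
ΣF_x = 0: O_x − T·cos49° = 0 → O_x = 2597.36 × 0.656059 = 1704 N.
ΣF_y = 0: O_y + T·sin49° − 650 − 2350 = 0 → O_y = 3000 − 2597.36 × 0.75471 = 1040 N.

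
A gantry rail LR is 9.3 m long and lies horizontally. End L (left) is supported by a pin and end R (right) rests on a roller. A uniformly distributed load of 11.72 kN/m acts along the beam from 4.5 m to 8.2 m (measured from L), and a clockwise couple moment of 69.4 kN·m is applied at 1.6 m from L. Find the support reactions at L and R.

Resultant of the distributed load: 11.72 × 3.7 = 43.364 kN at 6.35 m from L.
Moments about L: R_y·9.3 − (11.72·3.7)·6.35 − 69.4 = 0 → R_y = 344.7614/9.3 = 37.0711 ≈ 37.07 kN.
ΣF_y = 0: L_y + 37.0711 − 11.72·3.7 = 0 → L_y = 6.293 kN.
ΣF_x = 0: no horizontal applied forces, so L_x = 0.

L_x = 0, L_y = 6.293 kN, R_y = 37.07 kN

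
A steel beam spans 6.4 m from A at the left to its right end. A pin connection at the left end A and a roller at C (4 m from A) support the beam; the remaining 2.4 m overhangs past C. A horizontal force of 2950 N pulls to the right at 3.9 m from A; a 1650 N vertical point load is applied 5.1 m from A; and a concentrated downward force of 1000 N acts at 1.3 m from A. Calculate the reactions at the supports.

Moments about A: C_y·4 − 1650·5.1 − 1000·1.3 = 0 → C_y = 9715/4 = 2428.75 ≈ 2429 N.
ΣF_y = 0: A_y + 2428.75 − 1650 − 1000 = 0 → A_y = 221.2 N.
ΣF_x = 0: A_x + 2950 = 0 → A_x = -2950 N.

A_x = -2950 N, A_y = 221.2 N, C_y = 2429 N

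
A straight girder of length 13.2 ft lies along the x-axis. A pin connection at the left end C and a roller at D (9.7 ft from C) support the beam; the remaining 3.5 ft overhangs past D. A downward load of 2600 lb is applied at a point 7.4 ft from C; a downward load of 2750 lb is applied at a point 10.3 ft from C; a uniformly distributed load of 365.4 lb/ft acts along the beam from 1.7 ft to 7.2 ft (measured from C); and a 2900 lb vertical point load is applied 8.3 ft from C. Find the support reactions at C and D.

C_x = 0, C_y = 1953 lb, D_y = 8307 lb

Resultant of the distributed load: 365.4 × 5.5 = 2009.7 lb at 4.45 ft from C.
Taking moments about C: D_y·9.7 − 2600·7.4 − 2750·10.3 − (365.4·5.5)·4.45 − 2900·8.3 = 0 → D_y = 80578.165/9.7 = 8307.03 ≈ 8307 lb.
ΣF_y = 0: C_y + 8307.03 − 2600 − 2750 − 365.4·5.5 − 2900 = 0 → C_y = 1953 lb.
ΣF_x = 0: no horizontal applied forces, so C_x = 0.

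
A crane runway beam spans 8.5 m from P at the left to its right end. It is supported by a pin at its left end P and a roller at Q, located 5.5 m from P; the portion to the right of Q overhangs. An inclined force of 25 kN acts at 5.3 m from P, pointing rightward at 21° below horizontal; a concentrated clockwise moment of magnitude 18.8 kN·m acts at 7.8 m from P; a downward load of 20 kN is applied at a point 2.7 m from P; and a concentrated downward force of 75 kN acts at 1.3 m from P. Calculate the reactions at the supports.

P_x = -23.34 kN, P_y = 64.36 kN, Q_y = 39.60 kN

Taking moments about P: Q_y·5.5 − 25·sin21°·5.3 − 18.8 − 20·2.7 − 75·1.3 = 0 → Q_y = 217.784/5.5 = 39.5971 ≈ 39.60 kN.
ΣF_y = 0: P_y + 39.5971 − 25·sin21° − 20 − 75 = 0 → P_y = 64.36 kN.
ΣF_x = 0: P_x + 25·cos21° = 0 → P_x = -23.34 kN.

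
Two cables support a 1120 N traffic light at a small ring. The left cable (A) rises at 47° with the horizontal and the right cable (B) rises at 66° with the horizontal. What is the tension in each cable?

ΣF_x = 0: −T_A·cos47° + T_B·cos66° = 0 → T_B = 1.67676·T_A.
ΣF_y = 0: T_A·sin47° + T_B·sin66° = 1120.
Substitute: T_A·(0.731354 + 1.67676·0.913545) = 1120 → T_A = 494.886 ≈ 494.9 N.
Then T_B = 1.67676 × 494.886 = 829.8 N.

T_A = 494.9 N, T_B = 829.8 N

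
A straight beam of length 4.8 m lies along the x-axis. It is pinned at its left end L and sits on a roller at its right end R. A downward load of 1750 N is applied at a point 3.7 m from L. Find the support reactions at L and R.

L_x = 0, L_y = 401.0 N, R_y = 1349 N

ΣM about L: R_y·4.8 − 1750·3.7 = 0 → R_y = 6475/4.8 = 1348.96 ≈ 1349 N.
ΣF_y = 0: L_y + 1348.96 − 1750 = 0 → L_y = 401.0 N.
ΣF_x = 0: no horizontal applied forces, so L_x = 0.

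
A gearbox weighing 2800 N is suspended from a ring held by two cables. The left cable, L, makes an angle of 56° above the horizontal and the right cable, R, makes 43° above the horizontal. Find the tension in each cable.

ΣF_x = 0: −T_L·cos56° + T_R·cos43° = 0 → T_R = 0.7646·T_L.
ΣF_y = 0: T_L·sin56° + T_R·sin43° = 2800.
Substitute: T_L·(0.829038 + 0.7646·0.681998) = 2800 → T_L = 2073.32 ≈ 2073 N.
Then T_R = 0.7646 × 2073.32 = 1585 N.

T_L = 2073 N, T_R = 1585 N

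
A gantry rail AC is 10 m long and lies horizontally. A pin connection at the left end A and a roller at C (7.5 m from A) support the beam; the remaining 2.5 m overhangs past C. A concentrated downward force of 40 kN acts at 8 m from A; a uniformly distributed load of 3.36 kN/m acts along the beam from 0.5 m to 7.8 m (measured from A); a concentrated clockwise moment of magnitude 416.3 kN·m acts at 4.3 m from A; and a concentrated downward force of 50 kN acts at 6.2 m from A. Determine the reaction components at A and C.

A_x = 0, A_y = -38.55 kN, C_y = 153.1 kN

Resultant of the distributed load: 3.36 × 7.3 = 24.528 kN at 4.15 m from A.
Moments about A: C_y·7.5 − 40·8 − (3.36·7.3)·4.15 − 416.3 − 50·6.2 = 0 → C_y = 1148.0912/7.5 = 153.079 ≈ 153.1 kN.
ΣF_y = 0: A_y + 153.079 − 40 − 3.36·7.3 − 50 = 0 → A_y = -38.55 kN.
ΣF_x = 0: no horizontal applied forces, so A_x = 0.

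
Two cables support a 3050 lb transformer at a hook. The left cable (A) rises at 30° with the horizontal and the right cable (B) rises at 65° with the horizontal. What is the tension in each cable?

T_A = 1294 lb, T_B = 2651 lb

ΣF_x = 0: −T_A·cos30° + T_B·cos65° = 0 → T_B = 2.04919·T_A.
ΣF_y = 0: T_A·sin30° + T_B·sin65° = 3050.
Substitute: T_A·(0.5 + 2.04919·0.906308) = 3050 → T_A = 1293.91 ≈ 1294 lb.
Then T_B = 2.04919 × 1293.91 = 2651 lb.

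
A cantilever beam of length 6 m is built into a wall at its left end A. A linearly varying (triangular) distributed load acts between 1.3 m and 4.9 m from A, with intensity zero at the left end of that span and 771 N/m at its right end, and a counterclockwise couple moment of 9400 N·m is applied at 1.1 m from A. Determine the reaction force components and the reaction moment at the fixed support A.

A_x = 0, A_y = 1388 N, M_A = -4265 N·m

Resultant of the triangular load: ½ × 771 × 3.6 = 1387.8 N, acting at 3.7 m from A (one-third of the span from the peak).
ΣF_x = 0: A_x = 0.
ΣF_y = 0: A_y − ½·771·3.6 = 0 → A_y = 1388 N.
ΣM about A: M_A − (½·771·3.6)·3.7 + 9400 = 0 → M_A = -4265 N·m.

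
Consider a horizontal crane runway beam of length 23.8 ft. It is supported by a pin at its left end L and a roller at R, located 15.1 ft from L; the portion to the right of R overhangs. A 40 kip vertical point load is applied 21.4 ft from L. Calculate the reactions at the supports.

L_x = 0, L_y = -16.69 kip, R_y = 56.69 kip

ΣM about L: R_y·15.1 − 40·21.4 = 0 → R_y = 856/15.1 = 56.6887 ≈ 56.69 kip.
ΣF_y = 0: L_y + 56.6887 − 40 = 0 → L_y = -16.69 kip.
ΣF_x = 0: no horizontal applied forces, so L_x = 0.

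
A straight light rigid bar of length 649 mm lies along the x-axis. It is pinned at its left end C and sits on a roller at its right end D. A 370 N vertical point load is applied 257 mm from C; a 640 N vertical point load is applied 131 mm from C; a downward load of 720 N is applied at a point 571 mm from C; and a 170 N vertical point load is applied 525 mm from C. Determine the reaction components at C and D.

Moments about C: D_y·649 − 370·257 − 640·131 − 720·571 − 170·525 = 0 → D_y = 679300/649 = 1046.69 ≈ 1047 N.
ΣF_y = 0: C_y + 1046.69 − 370 − 640 − 720 − 170 = 0 → C_y = 853.3 N.
ΣF_x = 0: no horizontal applied forces, so C_x = 0.

C_x = 0, C_y = 853.3 N, D_y = 1047 N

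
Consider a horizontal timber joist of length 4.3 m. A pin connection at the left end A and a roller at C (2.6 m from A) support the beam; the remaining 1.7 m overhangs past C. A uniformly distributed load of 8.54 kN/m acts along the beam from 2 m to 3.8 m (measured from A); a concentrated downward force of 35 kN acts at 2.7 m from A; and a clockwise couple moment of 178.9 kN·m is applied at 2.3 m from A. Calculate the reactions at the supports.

A_x = 0, A_y = -71.93 kN, C_y = 122.3 kN

Resultant of the distributed load: 8.54 × 1.8 = 15.372 kN at 2.9 m from A.
Moments about A: C_y·2.6 − (8.54·1.8)·2.9 − 35·2.7 − 178.9 = 0 → C_y = 317.9788/2.6 = 122.3 kN.
ΣF_y = 0: A_y + 122.3 − 8.54·1.8 − 35 = 0 → A_y = -71.93 kN.
ΣF_x = 0: no horizontal applied forces, so A_x = 0.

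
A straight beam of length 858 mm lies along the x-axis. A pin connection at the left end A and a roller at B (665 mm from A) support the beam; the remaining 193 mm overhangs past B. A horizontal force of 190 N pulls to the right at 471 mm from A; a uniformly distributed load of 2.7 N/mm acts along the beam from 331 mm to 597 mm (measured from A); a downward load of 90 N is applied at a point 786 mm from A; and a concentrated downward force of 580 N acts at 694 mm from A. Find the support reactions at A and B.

A_x = -190.0 N, A_y = 175.4 N, B_y = 1213 N

Resultant of the distributed load: 2.7 × 266 = 718.2 N at 464 mm from A.
ΣM about A: B_y·665 − (2.7·266)·464 − 90·786 − 580·694 = 0 → B_y = 806504.8/665 = 1212.79 ≈ 1213 N.
ΣF_y = 0: A_y + 1212.79 − 2.7·266 − 90 − 580 = 0 → A_y = 175.4 N.
ΣF_x = 0: A_x + 190 = 0 → A_x = -190.0 N.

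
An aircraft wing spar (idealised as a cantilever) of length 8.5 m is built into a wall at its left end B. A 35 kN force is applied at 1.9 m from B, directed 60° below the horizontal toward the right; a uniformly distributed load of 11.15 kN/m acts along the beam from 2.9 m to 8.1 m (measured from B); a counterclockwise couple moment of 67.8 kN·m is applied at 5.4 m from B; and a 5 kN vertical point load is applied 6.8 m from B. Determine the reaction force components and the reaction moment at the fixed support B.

B_x = -17.50 kN, B_y = 93.29 kN, M_B = 342.7 kN·m

Resultant of the distributed load: 11.15 × 5.2 = 57.98 kN at 5.5 m from B.
ΣF_x = 0: B_x + 35·cos60° = 0 → B_x = -17.50 kN.
ΣF_y = 0: B_y − 35·sin60° − 11.15·5.2 − 5 = 0 → B_y = 93.29 kN.
ΣM about B: M_B − 35·sin60°·1.9 − (11.15·5.2)·5.5 + 67.8 − 5·6.8 = 0 → M_B = 342.7 kN·m.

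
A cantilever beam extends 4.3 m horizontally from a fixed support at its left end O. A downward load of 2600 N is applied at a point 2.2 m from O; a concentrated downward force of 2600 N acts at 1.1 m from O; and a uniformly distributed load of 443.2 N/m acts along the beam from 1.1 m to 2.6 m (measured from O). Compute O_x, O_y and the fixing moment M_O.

O_x = 0, O_y = 5865 N, M_O = 9810 N·m

Resultant of the distributed load: 443.2 × 1.5 = 664.8 N at 1.85 m from O.
ΣF_x = 0: O_x = 0.
ΣF_y = 0: O_y − 2600 − 2600 − 443.2·1.5 = 0 → O_y = 5865 N.
ΣM about O: M_O − 2600·2.2 − 2600·1.1 − (443.2·1.5)·1.85 = 0 → M_O = 9810 N·m.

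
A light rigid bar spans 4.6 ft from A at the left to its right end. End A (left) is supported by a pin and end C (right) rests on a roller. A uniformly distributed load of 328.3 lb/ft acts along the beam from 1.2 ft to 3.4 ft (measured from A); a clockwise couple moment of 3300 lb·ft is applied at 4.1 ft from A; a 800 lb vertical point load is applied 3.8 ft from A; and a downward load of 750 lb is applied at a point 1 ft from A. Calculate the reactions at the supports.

A_x = 0, A_y = 369.8 lb, C_y = 1902 lb

Resultant of the distributed load: 328.3 × 2.2 = 722.26 lb at 2.3 ft from A.
Moments about A: C_y·4.6 − (328.3·2.2)·2.3 − 3300 − 800·3.8 − 750·1 = 0 → C_y = 8751.198/4.6 = 1902.43 ≈ 1902 lb.
ΣF_y = 0: A_y + 1902.43 − 328.3·2.2 − 800 − 750 = 0 → A_y = 369.8 lb.
ΣF_x = 0: no horizontal applied forces, so A_x = 0.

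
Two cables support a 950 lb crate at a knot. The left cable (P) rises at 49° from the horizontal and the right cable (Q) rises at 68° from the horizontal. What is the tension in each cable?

ΣF_x = 0: −T_P·cos49° + T_Q·cos68° = 0 → T_Q = 1.75133·T_P.
ΣF_y = 0: T_P·sin49° + T_Q·sin68° = 950.
Substitute: T_P·(0.75471 + 1.75133·0.927184) = 950 → T_P = 399.409 ≈ 399.4 lb.
Then T_Q = 1.75133 × 399.409 = 699.5 lb.

T_P = 399.4 lb, T_Q = 699.5 lb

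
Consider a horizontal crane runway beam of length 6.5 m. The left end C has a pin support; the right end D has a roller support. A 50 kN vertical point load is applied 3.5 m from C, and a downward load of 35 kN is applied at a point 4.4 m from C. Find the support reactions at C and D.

Taking moments about C: D_y·6.5 − 50·3.5 − 35·4.4 = 0 → D_y = 329/6.5 = 50.6154 ≈ 50.62 kN.
ΣF_y = 0: C_y + 50.6154 − 50 − 35 = 0 → C_y = 34.38 kN.
ΣF_x = 0: no horizontal applied forces, so C_x = 0.

C_x = 0, C_y = 34.38 kN, D_y = 50.62 kN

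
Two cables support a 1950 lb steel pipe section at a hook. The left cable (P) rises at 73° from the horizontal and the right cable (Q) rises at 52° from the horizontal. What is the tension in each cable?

T_P = 1466 lb, T_Q = 696.0 lb

ΣF_x = 0: −T_P·cos73° + T_Q·cos52° = 0 → T_Q = 0.47489·T_P.
ΣF_y = 0: T_P·sin73° + T_Q·sin52° = 1950.
Substitute: T_P·(0.956305 + 0.47489·0.788011) = 1950 → T_P = 1465.59 ≈ 1466 lb.
Then T_Q = 0.47489 × 1465.59 = 696.0 lb.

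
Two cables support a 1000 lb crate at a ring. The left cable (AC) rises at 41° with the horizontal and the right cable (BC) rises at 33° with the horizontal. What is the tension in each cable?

ΣF_x = 0: −T_AC·cos41° + T_BC·cos33° = 0 → T_BC = 0.899888·T_AC.
ΣF_y = 0: T_AC·sin41° + T_BC·sin33° = 1000.
Substitute: T_AC·(0.656059 + 0.899888·0.544639) = 1000 → T_AC = 872.469 ≈ 872.5 lb.
Then T_BC = 0.899888 × 872.469 = 785.1 lb.

T_AC = 872.5 lb, T_BC = 785.1 lb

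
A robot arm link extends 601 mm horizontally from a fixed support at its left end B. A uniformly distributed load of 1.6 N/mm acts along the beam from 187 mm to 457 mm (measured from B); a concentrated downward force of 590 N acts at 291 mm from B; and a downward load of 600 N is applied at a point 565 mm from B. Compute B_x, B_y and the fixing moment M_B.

B_x = 0, B_y = 1622 N, M_B = 649800 N·mm

Resultant of the distributed load: 1.6 × 270 = 432 N at 322 mm from B.
ΣF_x = 0: B_x = 0.
ΣF_y = 0: B_y − 1.6·270 − 590 − 600 = 0 → B_y = 1622 N.
ΣM about B: M_B − (1.6·270)·322 − 590·291 − 600·565 = 0 → M_B = 649800 N·mm.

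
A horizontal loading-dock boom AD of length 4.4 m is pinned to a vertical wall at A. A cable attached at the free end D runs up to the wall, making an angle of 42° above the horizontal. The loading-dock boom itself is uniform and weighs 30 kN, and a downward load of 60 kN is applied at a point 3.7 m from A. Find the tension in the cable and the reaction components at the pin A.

T = 97.82 kN, A_x = 72.69 kN, A_y = 24.55 kN

ΣM about A: T·sin42°·4.4 − 30·2.2 − 60·3.7 = 0 → T = 288/(4.4·0.669131) = 97.8202 ≈ 97.82 kN.
ΣF_x = 0: A_x − T·cos42° = 0 → A_x = 97.8202 × 0.743145 = 72.69 kN.
ΣF_y = 0: A_y + T·sin42° − 30 − 60 = 0 → A_y = 90 − 97.8202 × 0.669131 = 24.55 kN.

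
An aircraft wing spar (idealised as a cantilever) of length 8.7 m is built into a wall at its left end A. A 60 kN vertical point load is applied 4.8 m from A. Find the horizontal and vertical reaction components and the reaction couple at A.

ΣF_x = 0: A_x = 0.
ΣF_y = 0: A_y − 60 = 0 → A_y = 60.00 kN.
ΣM about A: M_A − 60·4.8 = 0 → M_A = 288.0 kN·m.

A_x = 0, A_y = 60.00 kN, M_A = 288.0 kN·m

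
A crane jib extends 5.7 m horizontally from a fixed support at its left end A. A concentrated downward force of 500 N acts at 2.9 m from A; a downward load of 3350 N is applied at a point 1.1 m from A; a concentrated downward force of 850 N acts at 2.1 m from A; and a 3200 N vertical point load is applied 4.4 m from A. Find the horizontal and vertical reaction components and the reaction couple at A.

ΣF_x = 0: A_x = 0.
ΣF_y = 0: A_y − 500 − 3350 − 850 − 3200 = 0 → A_y = 7900 N.
ΣM about A: M_A − 500·2.9 − 3350·1.1 − 850·2.1 − 3200·4.4 = 0 → M_A = 21000 N·m.

A_x = 0, A_y = 7900 N, M_A = 21000 N·m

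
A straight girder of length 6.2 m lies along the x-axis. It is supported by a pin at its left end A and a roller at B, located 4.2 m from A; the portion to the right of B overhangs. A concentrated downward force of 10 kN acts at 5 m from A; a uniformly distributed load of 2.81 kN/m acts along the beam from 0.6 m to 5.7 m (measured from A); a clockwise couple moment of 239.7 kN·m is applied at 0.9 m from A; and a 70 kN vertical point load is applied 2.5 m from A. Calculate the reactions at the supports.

A_x = 0, A_y = -27.06 kN, B_y = 121.4 kN

Resultant of the distributed load: 2.81 × 5.1 = 14.331 kN at 3.15 m from A.
Moments about A: B_y·4.2 − 10·5 − (2.81·5.1)·3.15 − 239.7 − 70·2.5 = 0 → B_y = 509.84265/4.2 = 121.391 ≈ 121.4 kN.
ΣF_y = 0: A_y + 121.391 − 10 − 2.81·5.1 − 70 = 0 → A_y = -27.06 kN.
ΣF_x = 0: no horizontal applied forces, so A_x = 0.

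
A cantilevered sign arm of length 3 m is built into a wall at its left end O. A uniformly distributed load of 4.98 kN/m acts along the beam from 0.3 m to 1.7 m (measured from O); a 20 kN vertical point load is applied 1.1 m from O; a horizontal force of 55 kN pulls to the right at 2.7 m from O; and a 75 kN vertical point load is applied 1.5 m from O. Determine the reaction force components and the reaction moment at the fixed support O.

Resultant of the distributed load: 4.98 × 1.4 = 6.972 kN at 1 m from O.
ΣF_x = 0: O_x + 55 = 0 → O_x = -55.00 kN.
ΣF_y = 0: O_y − 4.98·1.4 − 20 − 75 = 0 → O_y = 102.0 kN.
ΣM about O: M_O − (4.98·1.4)·1 − 20·1.1 − 75·1.5 = 0 → M_O = 141.5 kN·m.

O_x = -55.00 kN, O_y = 102.0 kN, M_O = 141.5 kN·m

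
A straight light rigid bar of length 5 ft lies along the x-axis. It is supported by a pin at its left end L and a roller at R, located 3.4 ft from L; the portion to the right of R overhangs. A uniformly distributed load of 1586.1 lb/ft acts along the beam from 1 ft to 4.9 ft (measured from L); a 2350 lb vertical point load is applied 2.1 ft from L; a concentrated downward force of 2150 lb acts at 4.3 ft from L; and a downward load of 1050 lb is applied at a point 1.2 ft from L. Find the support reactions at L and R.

Resultant of the distributed load: 1586.1 × 3.9 = 6185.79 lb at 2.95 ft from L.
ΣM about L: R_y·3.4 − (1586.1·3.9)·2.95 − 2350·2.1 − 2150·4.3 − 1050·1.2 = 0 → R_y = 33688.0805/3.4 = 9908.26 ≈ 9908 lb.
ΣF_y = 0: L_y + 9908.26 − 1586.1·3.9 − 2350 − 2150 − 1050 = 0 → L_y = 1828 lb.
ΣF_x = 0: no horizontal applied forces, so L_x = 0.

L_x = 0, L_y = 1828 lb, R_y = 9908 lb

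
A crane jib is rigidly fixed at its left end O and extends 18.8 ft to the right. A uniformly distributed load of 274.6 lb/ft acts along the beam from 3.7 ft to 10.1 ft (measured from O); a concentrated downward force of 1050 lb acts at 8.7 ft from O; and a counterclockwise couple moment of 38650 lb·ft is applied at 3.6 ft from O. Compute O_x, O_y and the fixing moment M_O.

Resultant of the distributed load: 274.6 × 6.4 = 1757.44 lb at 6.9 ft from O.
ΣF_x = 0: O_x = 0.
ΣF_y = 0: O_y − 274.6·6.4 − 1050 = 0 → O_y = 2807 lb.
ΣM about O: M_O − (274.6·6.4)·6.9 − 1050·8.7 + 38650 = 0 → M_O = -17390 lb·ft.

O_x = 0, O_y = 2807 lb, M_O = -17390 lb·ft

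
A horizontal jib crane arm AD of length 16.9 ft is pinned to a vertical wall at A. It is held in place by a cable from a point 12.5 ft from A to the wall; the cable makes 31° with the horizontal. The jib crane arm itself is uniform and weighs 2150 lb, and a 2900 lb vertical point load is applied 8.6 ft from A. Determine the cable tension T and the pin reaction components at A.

T = 6696 lb, A_x = 5739 lb, A_y = 1601 lb

ΣM about A: T·sin31°·12.5 − 2150·8.45 − 2900·8.6 = 0 → T = 43107.5/(12.5·0.515038) = 6695.82 ≈ 6696 lb.
ΣF_x = 0: A_x − T·cos31° = 0 → A_x = 6695.82 × 0.857167 = 5739 lb.
ΣF_y = 0: A_y + T·sin31° − 2150 − 2900 = 0 → A_y = 5050 − 6695.82 × 0.515038 = 1601 lb.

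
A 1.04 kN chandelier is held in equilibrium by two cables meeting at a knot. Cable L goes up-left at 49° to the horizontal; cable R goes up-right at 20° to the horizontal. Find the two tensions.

ΣF_x = 0: −T_L·cos49° + T_R·cos20° = 0 → T_R = 0.698163·T_L.
ΣF_y = 0: T_L·sin49° + T_R·sin20° = 1.04.
Substitute: T_L·(0.75471 + 0.698163·0.34202) = 1.04 → T_L = 1.04681 ≈ 1.047 kN.
Then T_R = 0.698163 × 1.04681 = 0.7308 kN.

T_L = 1.047 kN, T_R = 0.7308 kN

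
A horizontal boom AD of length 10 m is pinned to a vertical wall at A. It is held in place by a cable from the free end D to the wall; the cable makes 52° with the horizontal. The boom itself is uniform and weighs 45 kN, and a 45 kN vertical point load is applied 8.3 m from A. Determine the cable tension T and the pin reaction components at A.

ΣM about A: T·sin52°·10 − 45·5 − 45·8.3 = 0 → T = 598.5/(10·0.788011) = 75.9507 ≈ 75.95 kN.
ΣF_x = 0: A_x − T·cos52° = 0 → A_x = 75.9507 × 0.615661 = 46.76 kN.
ΣF_y = 0: A_y + T·sin52° − 45 − 45 = 0 → A_y = 90 − 75.9507 × 0.788011 = 30.15 kN.

T = 75.95 kN, A_x = 46.76 kN, A_y = 30.15 kN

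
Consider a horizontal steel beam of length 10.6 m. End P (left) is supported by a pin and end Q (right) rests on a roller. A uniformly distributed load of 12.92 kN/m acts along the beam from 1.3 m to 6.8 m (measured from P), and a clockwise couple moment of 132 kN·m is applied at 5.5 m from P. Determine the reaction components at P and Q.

Resultant of the distributed load: 12.92 × 5.5 = 71.06 kN at 4.05 m from P.
Taking moments about P: Q_y·10.6 − (12.92·5.5)·4.05 − 132 = 0 → Q_y = 419.793/10.6 = 39.6031 ≈ 39.60 kN.
ΣF_y = 0: P_y + 39.6031 − 12.92·5.5 = 0 → P_y = 31.46 kN.
ΣF_x = 0: no horizontal applied forces, so P_x = 0.

P_x = 0, P_y = 31.46 kN, Q_y = 39.60 kN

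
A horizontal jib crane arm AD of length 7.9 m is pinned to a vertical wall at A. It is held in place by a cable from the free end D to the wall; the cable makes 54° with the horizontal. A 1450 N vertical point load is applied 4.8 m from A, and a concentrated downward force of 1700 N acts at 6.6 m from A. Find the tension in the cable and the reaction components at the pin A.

ΣM about A: T·sin54°·7.9 − 1450·4.8 − 1700·6.6 = 0 → T = 18180/(7.9·0.809017) = 2844.52 ≈ 2845 N.
ΣF_x = 0: A_x − T·cos54° = 0 → A_x = 2844.52 × 0.587785 = 1672 N.
ΣF_y = 0: A_y + T·sin54° − 1450 − 1700 = 0 → A_y = 3150 − 2844.52 × 0.809017 = 848.7 N.

T = 2845 N, A_x = 1672 N, A_y = 848.7 N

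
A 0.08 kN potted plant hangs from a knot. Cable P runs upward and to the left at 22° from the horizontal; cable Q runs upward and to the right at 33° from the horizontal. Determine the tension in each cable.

ΣF_x = 0: −T_P·cos22° + T_Q·cos33° = 0 → T_Q = 1.10554·T_P.
ΣF_y = 0: T_P·sin22° + T_Q·sin33° = 0.08.
Substitute: T_P·(0.374607 + 1.10554·0.544639) = 0.08 → T_P = 0.0819062 ≈ 0.08191 kN.
Then T_Q = 1.10554 × 0.0819062 = 0.09055 kN.

T_P = 0.08191 kN, T_Q = 0.09055 kN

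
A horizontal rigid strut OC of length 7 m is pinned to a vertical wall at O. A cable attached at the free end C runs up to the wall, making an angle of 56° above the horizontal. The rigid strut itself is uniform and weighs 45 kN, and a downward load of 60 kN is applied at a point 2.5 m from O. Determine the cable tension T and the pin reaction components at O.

ΣM about O: T·sin56°·7 − 45·3.5 − 60·2.5 = 0 → T = 307.5/(7·0.829038) = 52.9874 ≈ 52.99 kN.
ΣF_x = 0: O_x − T·cos56° = 0 → O_x = 52.9874 × 0.559193 = 29.63 kN.
ΣF_y = 0: O_y + T·sin56° − 45 − 60 = 0 → O_y = 105 − 52.9874 × 0.829038 = 61.07 kN.

T = 52.99 kN, O_x = 29.63 kN, O_y = 61.07 kN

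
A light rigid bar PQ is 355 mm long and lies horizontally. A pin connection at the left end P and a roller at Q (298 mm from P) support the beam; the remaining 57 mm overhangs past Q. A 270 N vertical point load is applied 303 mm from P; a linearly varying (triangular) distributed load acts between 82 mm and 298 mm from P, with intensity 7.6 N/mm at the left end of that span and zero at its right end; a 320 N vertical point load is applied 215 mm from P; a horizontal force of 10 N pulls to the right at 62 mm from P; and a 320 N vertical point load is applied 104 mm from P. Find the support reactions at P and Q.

P_x = -10.00 N, P_y = 689.5 N, Q_y = 1041 N

Resultant of the triangular load: ½ × 7.6 × 216 = 820.8 N, acting at 154 mm from P (one-third of the span from the peak).
ΣM about P: Q_y·298 − 270·303 − (½·7.6·216)·154 − 320·215 − 320·104 = 0 → Q_y = 310293.2/298 = 1041.25 ≈ 1041 N.
ΣF_y = 0: P_y + 1041.25 − 270 − ½·7.6·216 − 320 − 320 = 0 → P_y = 689.5 N.
ΣF_x = 0: P_x + 10 = 0 → P_x = -10.00 N.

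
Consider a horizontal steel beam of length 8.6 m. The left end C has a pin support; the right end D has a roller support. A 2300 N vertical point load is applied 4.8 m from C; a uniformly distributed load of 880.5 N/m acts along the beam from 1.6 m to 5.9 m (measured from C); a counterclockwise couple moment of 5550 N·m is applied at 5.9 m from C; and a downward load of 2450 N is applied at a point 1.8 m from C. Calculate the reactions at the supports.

C_x = 0, C_y = 5734 N, D_y = 2802 N

Resultant of the distributed load: 880.5 × 4.3 = 3786.15 N at 3.75 m from C.
Taking moments about C: D_y·8.6 − 2300·4.8 − (880.5·4.3)·3.75 + 5550 − 2450·1.8 = 0 → D_y = 24098.0625/8.6 = 2802.1 ≈ 2802 N.
ΣF_y = 0: C_y + 2802.1 − 2300 − 880.5·4.3 − 2450 = 0 → C_y = 5734 N.
ΣF_x = 0: no horizontal applied forces, so C_x = 0.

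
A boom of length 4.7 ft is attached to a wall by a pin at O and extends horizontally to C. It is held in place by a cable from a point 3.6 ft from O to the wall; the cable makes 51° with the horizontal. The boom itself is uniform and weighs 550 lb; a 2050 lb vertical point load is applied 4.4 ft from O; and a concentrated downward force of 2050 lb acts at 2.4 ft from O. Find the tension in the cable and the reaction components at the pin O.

ΣM about O: T·sin51°·3.6 − 550·2.35 − 2050·4.4 − 2050·2.4 = 0 → T = 15232.5/(3.6·0.777146) = 5444.6 ≈ 5445 lb.
ΣF_x = 0: O_x − T·cos51° = 0 → O_x = 5444.6 × 0.62932 = 3426 lb.
ΣF_y = 0: O_y + T·sin51° − 550 − 2050 − 2050 = 0 → O_y = 4650 − 5444.6 × 0.777146 = 418.8 lb.

T = 5445 lb, O_x = 3426 lb, O_y = 418.8 lb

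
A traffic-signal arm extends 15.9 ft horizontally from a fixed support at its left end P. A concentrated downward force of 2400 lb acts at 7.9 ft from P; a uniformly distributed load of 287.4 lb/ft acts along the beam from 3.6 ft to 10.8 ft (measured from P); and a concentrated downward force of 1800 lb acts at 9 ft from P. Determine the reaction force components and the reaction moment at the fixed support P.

P_x = 0, P_y = 6269 lb, M_P = 50060 lb·ft

Resultant of the distributed load: 287.4 × 7.2 = 2069.28 lb at 7.2 ft from P.
ΣF_x = 0: P_x = 0.
ΣF_y = 0: P_y − 2400 − 287.4·7.2 − 1800 = 0 → P_y = 6269 lb.
ΣM about P: M_P − 2400·7.9 − (287.4·7.2)·7.2 − 1800·9 = 0 → M_P = 50060 lb·ft.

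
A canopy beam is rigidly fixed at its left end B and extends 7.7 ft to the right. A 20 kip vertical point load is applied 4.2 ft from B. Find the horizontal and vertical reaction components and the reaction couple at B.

B_x = 0, B_y = 20.00 kip, M_B = 84.00 kip·ft

ΣF_x = 0: B_x = 0.
ΣF_y = 0: B_y − 20 = 0 → B_y = 20.00 kip.
ΣM about B: M_B − 20·4.2 = 0 → M_B = 84.00 kip·ft.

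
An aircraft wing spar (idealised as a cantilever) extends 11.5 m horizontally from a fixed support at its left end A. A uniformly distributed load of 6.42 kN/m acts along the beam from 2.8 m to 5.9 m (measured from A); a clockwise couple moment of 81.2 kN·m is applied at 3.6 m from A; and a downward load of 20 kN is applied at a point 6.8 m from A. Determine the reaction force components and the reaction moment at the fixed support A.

A_x = 0, A_y = 39.90 kN, M_A = 303.8 kN·m

Resultant of the distributed load: 6.42 × 3.1 = 19.902 kN at 4.35 m from A.
ΣF_x = 0: A_x = 0.
ΣF_y = 0: A_y − 6.42·3.1 − 20 = 0 → A_y = 39.90 kN.
ΣM about A: M_A − (6.42·3.1)·4.35 − 81.2 − 20·6.8 = 0 → M_A = 303.8 kN·m.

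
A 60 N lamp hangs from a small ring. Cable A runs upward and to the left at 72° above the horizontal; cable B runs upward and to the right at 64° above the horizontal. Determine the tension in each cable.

ΣF_x = 0: −T_A·cos72° + T_B·cos64° = 0 → T_B = 0.704921·T_A.
ΣF_y = 0: T_A·sin72° + T_B·sin64° = 60.
Substitute: T_A·(0.951057 + 0.704921·0.898794) = 60 → T_A = 37.8636 ≈ 37.86 N.
Then T_B = 0.704921 × 37.8636 = 26.69 N.

T_A = 37.86 N, T_B = 26.69 N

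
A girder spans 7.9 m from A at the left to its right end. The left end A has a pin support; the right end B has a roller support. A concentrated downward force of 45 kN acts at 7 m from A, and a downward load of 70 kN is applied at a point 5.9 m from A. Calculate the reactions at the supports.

A_x = 0, A_y = 22.85 kN, B_y = 92.15 kN

Taking moments about A: B_y·7.9 − 45·7 − 70·5.9 = 0 → B_y = 728/7.9 = 92.1519 ≈ 92.15 kN.
ΣF_y = 0: A_y + 92.1519 − 45 − 70 = 0 → A_y = 22.85 kN.
ΣF_x = 0: no horizontal applied forces, so A_x = 0.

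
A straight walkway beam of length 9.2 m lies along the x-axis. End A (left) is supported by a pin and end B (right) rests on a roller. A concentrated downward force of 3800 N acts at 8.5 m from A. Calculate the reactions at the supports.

Taking moments about A: B_y·9.2 − 3800·8.5 = 0 → B_y = 32300/9.2 = 3510.87 ≈ 3511 N.
ΣF_y = 0: A_y + 3510.87 − 3800 = 0 → A_y = 289.1 N.
ΣF_x = 0: no horizontal applied forces, so A_x = 0.

A_x = 0, A_y = 289.1 N, B_y = 3511 N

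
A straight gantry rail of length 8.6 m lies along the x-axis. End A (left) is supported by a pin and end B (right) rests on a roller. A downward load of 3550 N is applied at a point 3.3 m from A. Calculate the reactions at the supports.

Moments about A: B_y·8.6 − 3550·3.3 = 0 → B_y = 11715/8.6 = 1362.21 ≈ 1362 N.
ΣF_y = 0: A_y + 1362.21 − 3550 = 0 → A_y = 2188 N.
ΣF_x = 0: no horizontal applied forces, so A_x = 0.

A_x = 0, A_y = 2188 N, B_y = 1362 N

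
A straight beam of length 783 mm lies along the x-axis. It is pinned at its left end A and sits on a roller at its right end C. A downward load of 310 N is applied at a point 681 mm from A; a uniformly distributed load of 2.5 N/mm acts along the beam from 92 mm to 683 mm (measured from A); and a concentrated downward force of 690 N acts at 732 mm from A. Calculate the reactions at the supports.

A_x = 0, A_y = 831.6 N, C_y = 1646 N

Resultant of the distributed load: 2.5 × 591 = 1477.5 N at 387.5 mm from A.
Moments about A: C_y·783 − 310·681 − (2.5·591)·387.5 − 690·732 = 0 → C_y = 1288721.25/783 = 1645.88 ≈ 1646 N.
ΣF_y = 0: A_y + 1645.88 − 310 − 2.5·591 − 690 = 0 → A_y = 831.6 N.
ΣF_x = 0: no horizontal applied forces, so A_x = 0.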